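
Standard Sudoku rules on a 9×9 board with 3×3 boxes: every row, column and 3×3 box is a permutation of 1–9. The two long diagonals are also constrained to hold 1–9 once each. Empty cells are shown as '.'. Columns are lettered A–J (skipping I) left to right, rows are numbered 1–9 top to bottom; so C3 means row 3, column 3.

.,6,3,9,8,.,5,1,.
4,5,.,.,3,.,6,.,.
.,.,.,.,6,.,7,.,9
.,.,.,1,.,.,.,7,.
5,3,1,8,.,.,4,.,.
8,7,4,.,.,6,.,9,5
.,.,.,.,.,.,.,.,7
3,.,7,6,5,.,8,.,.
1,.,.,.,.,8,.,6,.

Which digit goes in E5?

9

A3 = 2: row 3 has {6,7,9}; col 1 has {1,3,4,5,8}; box has {3,4,5,6} → only 2 remains.
C3 = 8: row 3 has {2,6,7,9}; col 3 has {1,3,4,7}; box has {2,3,4,5,6}; main diagonal has {1,5,6} → only 8 remains.
H5 = 2: row 5 has {1,3,4,5,8}; col 8 has {1,6,7,9}; box has {4,5,7,9} → only 2 remains.
J5 = 6: row 5 has {1,2,3,4,5,8}; col 9 has {5,7,9}; box has {2,4,5,7,9} → only 6 remains.
E6 = 2: row 6 has {4,5,6,7,8,9}; col 5 has {3,5,6,8}; box has {1,6,8} → only 2 remains.
H8 = 4: row 8 has {3,5,6,7,8}; col 8 has {1,2,6,7,9}; box has {6,7,8}; main diagonal has {1,5,6,8} → only 4 remains.
A1 = 7: row 1 has {1,3,5,6,8,9}; col 1 has {1,2,3,4,5,8}; box has {2,3,4,5,6,8}; main diagonal has {1,4,5,6,8} → only 7 remains.
C2 = 9: row 2 has {3,4,5,6}; col 3 has {1,3,4,7,8}; box has {2,3,4,5,6,7,8} → only 9 remains.
H2 = 8: row 2 has {3,4,5,6,9}; col 8 has {1,2,4,6,7,9}; box has {1,5,6,7,9}; anti-diagonal has {1,7} → only 8 remains.
J2 = 2: row 2 has {3,4,5,6,8,9}; col 9 has {5,6,7,9}; box has {1,5,6,7,8,9} → only 2 remains.
B3 = 1: row 3 has {2,6,7,8,9}; col 2 has {3,5,6,7}; box has {2,3,4,5,6,7,8,9} → only 1 remains.
H3 = 3: row 3 has {1,2,6,7,8,9}; col 8 has {1,2,4,6,7,8,9}; box has {1,2,5,6,7,8,9} → only 3 remains.
G4 = 3: row 4 has {1,7}; col 7 has {4,5,6,7,8}; box has {2,4,5,6,7,9} → only 3 remains.
J4 = 8: row 4 has {1,3,7}; col 9 has {2,5,6,7,9}; box has {2,3,4,5,6,7,9} → only 8 remains.
E5 = 9: row 5 has {1,2,3,4,5,6,8}; col 5 has {2,3,5,6,8}; box has {1,2,6,8}; main diagonal has {1,4,5,6,7,8}; anti-diagonal has {1,7,8} → only 9 remains.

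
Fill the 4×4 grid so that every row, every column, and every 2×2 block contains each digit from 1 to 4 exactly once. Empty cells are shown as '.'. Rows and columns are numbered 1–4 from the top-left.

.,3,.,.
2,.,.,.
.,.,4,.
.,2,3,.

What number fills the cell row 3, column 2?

1

row 2, column 3 = 1 (sole candidate).
row 3, column 2 = 1: row 3 has {4}; col 2 has {2,3}; box has {2} → only 1 remains.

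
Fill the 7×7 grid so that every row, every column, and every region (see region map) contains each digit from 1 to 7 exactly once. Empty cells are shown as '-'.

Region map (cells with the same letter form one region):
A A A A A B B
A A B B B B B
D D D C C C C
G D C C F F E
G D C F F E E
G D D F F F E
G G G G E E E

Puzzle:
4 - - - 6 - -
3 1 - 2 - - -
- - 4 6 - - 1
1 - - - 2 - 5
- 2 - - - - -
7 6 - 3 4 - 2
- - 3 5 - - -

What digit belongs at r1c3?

r1c4 = 7: row 1 has {4,6}; col 4 has {2,3,5,6}; region has {1,3,4,6} → only 7 remains.
r1c7 = 3: row 1 has {4,6,7}; col 7 has {1,2,5}; region has {2} → only 3 remains.
r3c1 = 5: row 3 has {1,4,6}; col 1 has {1,3,4,7}; region has {2,4,6} → only 5 remains.
r4c3 = 7: row 4 has {1,2,5}; col 3 has {3,4}; region has {1,6} → only 7 remains.
r4c4 = 4: row 4 has {1,2,5,7}; col 4 has {2,3,5,6,7}; region has {1,6,7} → only 4 remains.
r4c6 = 6: row 4 has {1,2,4,5,7}; col 6 has {}; region has {2,3,4} → only 6 remains.
r5c1 = 6: row 5 has {2}; col 1 has {1,3,4,5,7}; region has {1,3,5,7} → only 6 remains.
r5c3 = 5: row 5 has {2,6}; col 3 has {3,4,7}; region has {1,4,6,7} → only 5 remains.
r5c4 = 1: row 5 has {2,5,6}; col 4 has {2,3,4,5,6,7}; region has {2,3,4,6} → only 1 remains.
r5c5 = 7: row 5 has {1,2,5,6}; col 5 has {2,4,6}; region has {1,2,3,4,6} → only 7 remains.
r5c7 = 4: row 5 has {1,2,5,6,7}; col 7 has {1,2,3,5}; region has {2,5} → only 4 remains.
r6c3 = 1: row 6 has {2,3,4,6,7}; col 3 has {3,4,5,7}; region has {2,4,5,6} → only 1 remains.
r6c6 = 5: row 6 has {1,2,3,4,6,7}; col 6 has {6}; region has {1,2,3,4,6,7} → only 5 remains.
r7c1 = 2: row 7 has {3,5}; col 1 has {1,3,4,5,6,7}; region has {1,3,5,6,7} → only 2 remains.
r7c2 = 4: row 7 has {2,3,5}; col 2 has {1,2,6}; region has {1,2,3,5,6,7} → only 4 remains.
r7c5 = 1: row 7 has {2,3,4,5}; col 5 has {2,4,6,7}; region has {2,4,5} → only 1 remains.
r7c6 = 7: row 7 has {1,2,3,4,5}; col 6 has {5,6}; region has {1,2,4,5} → only 7 remains.
r7c7 = 6: row 7 has {1,2,3,4,5,7}; col 7 has {1,2,3,4,5}; region has {1,2,4,5,7} → only 6 remains.
r1c2 = 5: row 1 has {3,4,6,7}; col 2 has {1,2,4,6}; region has {1,3,4,6,7} → only 5 remains.
r1c3 = 2: row 1 has {3,4,5,6,7}; col 3 has {1,3,4,5,7}; region has {1,3,4,5,6,7} → only 2 remains.

2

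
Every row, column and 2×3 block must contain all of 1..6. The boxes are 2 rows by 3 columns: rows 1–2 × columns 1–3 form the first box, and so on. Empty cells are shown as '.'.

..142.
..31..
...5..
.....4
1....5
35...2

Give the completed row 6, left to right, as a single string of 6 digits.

row 1, column 2 = 6: row 1 has {1,2,4}; col 2 has {5}; box has {1,3} → only 6 remains.
row 1, column 6 = 3: row 1 has {1,2,4,6}; col 6 has {2,4,5}; box has {1,2,4} → only 3 remains.
row 2, column 6 = 6: row 2 has {1,3}; col 6 has {2,3,4,5}; box has {1,2,3,4} → only 6 remains.
row 3, column 6 = 1: row 3 has {5}; col 6 has {2,3,4,5,6}; box has {4,5} → only 1 remains.
row 6, column 4 = 6: row 6 has {2,3,5}; col 4 has {1,4,5}; box has {2,5} → only 6 remains.
row 1, column 1 = 5: row 1 has {1,2,3,4,6}; col 1 has {1,3}; box has {1,3,6} → only 5 remains.
row 2, column 5 = 5: row 2 has {1,3,6}; col 5 has {2}; box has {1,2,3,4,6} → only 5 remains.
row 5, column 4 = 3: row 5 has {1,5}; col 4 has {1,4,5,6}; box has {2,5,6} → only 3 remains.
row 5, column 5 = 4: row 5 has {1,3,5}; col 5 has {2,5}; box has {2,3,5,6} → only 4 remains.
row 6, column 3 = 4: row 6 has {2,3,5,6}; col 3 has {1,3}; box has {1,3,5} → only 4 remains.
row 6, column 5 = 1: row 6 has {2,3,4,5,6}; col 5 has {2,4,5}; box has {2,3,4,5,6} → only 1 remains.

354612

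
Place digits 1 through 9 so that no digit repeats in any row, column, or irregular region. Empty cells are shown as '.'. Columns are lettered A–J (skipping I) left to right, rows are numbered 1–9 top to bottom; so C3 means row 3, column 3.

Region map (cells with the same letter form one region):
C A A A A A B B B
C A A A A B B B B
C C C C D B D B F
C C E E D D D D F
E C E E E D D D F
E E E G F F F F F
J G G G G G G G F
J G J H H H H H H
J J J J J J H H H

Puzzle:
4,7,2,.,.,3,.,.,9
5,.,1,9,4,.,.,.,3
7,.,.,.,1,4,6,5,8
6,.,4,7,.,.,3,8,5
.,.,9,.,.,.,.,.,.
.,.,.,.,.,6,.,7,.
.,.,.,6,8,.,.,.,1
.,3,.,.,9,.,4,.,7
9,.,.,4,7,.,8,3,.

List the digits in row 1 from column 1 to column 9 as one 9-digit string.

G1 = 1: row 1 has {2,3,4,7,9}; col 7 has {3,4,6,8}; region has {3,4,5,9} → only 1 remains.
H1 = 6: row 1 has {1,2,3,4,7,9}; col 8 has {3,5,7,8}; region has {1,3,4,5,9} → only 6 remains.
H2 = 2 (sole candidate).
C3 = 3 (sole candidate).
D3 = 2 (sole candidate).
E4 = 2 (sole candidate).
F4 = 9 (sole candidate).
H5 = 4 (sole candidate).
J5 = 2 (sole candidate).
E6 = 3 (sole candidate).
G6 = 9 (sole candidate).
J6 = 4 (sole candidate).
H7 = 9 (sole candidate).
H8 = 1 (sole candidate).
J9 = 6 (sole candidate).
E1 = 5: row 1 has {1,2,3,4,6,7,9}; col 5 has {1,2,3,4,7,8,9}; region has {1,2,3,4,7,9} → only 5 remains.
G2 = 7 (sole candidate).
B3 = 9 (sole candidate).
B4 = 1 (sole candidate).
B5 = 8 (sole candidate).
E5 = 6 (sole candidate).
G5 = 5 (sole candidate).
G7 = 2 (sole candidate).
D8 = 5 (sole candidate).
F8 = 2 (sole candidate).
C9 = 5 (sole candidate).
F9 = 1 (sole candidate).
D1 = 8: row 1 has {1,2,3,4,5,6,7,9}; col 4 has {2,4,5,6,7,9}; region has {1,2,3,4,5,7,9} → only 8 remains.

472853169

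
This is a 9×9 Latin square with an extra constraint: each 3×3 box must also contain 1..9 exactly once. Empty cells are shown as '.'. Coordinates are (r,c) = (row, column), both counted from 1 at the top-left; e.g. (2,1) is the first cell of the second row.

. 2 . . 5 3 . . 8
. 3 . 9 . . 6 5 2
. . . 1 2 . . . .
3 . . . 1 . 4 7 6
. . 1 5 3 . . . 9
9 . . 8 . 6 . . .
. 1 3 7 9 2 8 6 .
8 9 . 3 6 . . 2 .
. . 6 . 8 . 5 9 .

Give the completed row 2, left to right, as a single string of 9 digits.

(4,4) = 2: row 4 has {1,3,4,6,7}; col 4 has {1,3,5,7,8,9}; box has {1,3,5,6,8} → only 2 remains.
(4,6) = 9: row 4 has {1,2,3,4,6,7}; col 6 has {2,3,6}; box has {1,2,3,5,6,8} → only 9 remains.
(5,7) = 2: row 5 has {1,3,5,9}; col 7 has {4,5,6,8}; box has {4,6,7,9} → only 2 remains.
(5,8) = 8: row 5 has {1,2,3,5,9}; col 8 has {2,5,6,7,9}; box has {2,4,6,7,9} → only 8 remains.
(7,9) = 4: row 7 has {1,2,3,6,7,8,9}; col 9 has {2,6,8,9}; box has {2,5,6,8,9} → only 4 remains.
(9,4) = 4: row 9 has {5,6,8,9}; col 4 has {1,2,3,5,7,8,9}; box has {2,3,6,7,8,9} → only 4 remains.
(9,6) = 1: row 9 has {4,5,6,8,9}; col 6 has {2,3,6,9}; box has {2,3,4,6,7,8,9} → only 1 remains.
(1,4) = 6: row 1 has {2,3,5,8}; col 4 has {1,2,3,4,5,7,8,9}; box has {1,2,3,5,9} → only 6 remains.
(7,1) = 5: row 7 has {1,2,3,4,6,7,8,9}; col 1 has {3,8,9}; box has {1,3,6,8,9} → only 5 remains.
(8,6) = 5: row 8 has {2,3,6,8,9}; col 6 has {1,2,3,6,9}; box has {1,2,3,4,6,7,8,9} → only 5 remains.
(9,2) = 7: row 9 has {1,4,5,6,8,9}; col 2 has {1,2,3,9}; box has {1,3,5,6,8,9} → only 7 remains.
(9,9) = 3: row 9 has {1,4,5,6,7,8,9}; col 9 has {2,4,6,8,9}; box has {2,4,5,6,8,9} → only 3 remains.
(3,9) = 7: row 3 has {1,2}; col 9 has {2,3,4,6,8,9}; box has {2,5,6,8} → only 7 remains.
(8,3) = 4: row 8 has {2,3,5,6,8,9}; col 3 has {1,3,6}; box has {1,3,5,6,7,8,9} → only 4 remains.
(8,9) = 1: row 8 has {2,3,4,5,6,8,9}; col 9 has {2,3,4,6,7,8,9}; box has {2,3,4,5,6,8,9} → only 1 remains.
(9,1) = 2: row 9 has {1,3,4,5,6,7,8,9}; col 1 has {3,5,8,9}; box has {1,3,4,5,6,7,8,9} → only 2 remains.
(6,9) = 5: row 6 has {6,8,9}; col 9 has {1,2,3,4,6,7,8,9}; box has {2,4,6,7,8,9} → only 5 remains.
(8,7) = 7: row 8 has {1,2,3,4,5,6,8,9}; col 7 has {2,4,5,6,8}; box has {1,2,3,4,5,6,8,9} → only 7 remains.
(6,2) = 4: row 6 has {5,6,8,9}; col 2 has {1,2,3,7,9}; box has {1,3,9} → only 4 remains.
(6,5) = 7: row 6 has {4,5,6,8,9}; col 5 has {1,2,3,5,6,8,9}; box has {1,2,3,5,6,8,9} → only 7 remains.
(2,5) = 4: row 2 has {2,3,5,6,9}; col 5 has {1,2,3,5,6,7,8,9}; box has {1,2,3,5,6,9} → only 4 remains.
(3,6) = 8: row 3 has {1,2,7}; col 6 has {1,2,3,5,6,9}; box has {1,2,3,4,5,6,9} → only 8 remains.
(5,2) = 6: row 5 has {1,2,3,5,8,9}; col 2 has {1,2,3,4,7,9}; box has {1,3,4,9} → only 6 remains.
(5,6) = 4: row 5 has {1,2,3,5,6,8,9}; col 6 has {1,2,3,5,6,8,9}; box has {1,2,3,5,6,7,8,9} → only 4 remains.
(6,3) = 2: row 6 has {4,5,6,7,8,9}; col 3 has {1,3,4,6}; box has {1,3,4,6,9} → only 2 remains.
(2,6) = 7: row 2 has {2,3,4,5,6,9}; col 6 has {1,2,3,4,5,6,8,9}; box has {1,2,3,4,5,6,8,9} → only 7 remains.
(3,2) = 5: row 3 has {1,2,7,8}; col 2 has {1,2,3,4,6,7,9}; box has {2,3} → only 5 remains.
(3,3) = 9: row 3 has {1,2,5,7,8}; col 3 has {1,2,3,4,6}; box has {2,3,5} → only 9 remains.
(3,7) = 3: row 3 has {1,2,5,7,8,9}; col 7 has {2,4,5,6,7,8}; box has {2,5,6,7,8} → only 3 remains.
(3,8) = 4: row 3 has {1,2,3,5,7,8,9}; col 8 has {2,5,6,7,8,9}; box has {2,3,5,6,7,8} → only 4 remains.
(4,2) = 8: row 4 has {1,2,3,4,6,7,9}; col 2 has {1,2,3,4,5,6,7,9}; box has {1,2,3,4,6,9} → only 8 remains.
(4,3) = 5: row 4 has {1,2,3,4,6,7,8,9}; col 3 has {1,2,3,4,6,9}; box has {1,2,3,4,6,8,9} → only 5 remains.
(5,1) = 7: row 5 has {1,2,3,4,5,6,8,9}; col 1 has {2,3,5,8,9}; box has {1,2,3,4,5,6,8,9} → only 7 remains.
(6,7) = 1: row 6 has {2,4,5,6,7,8,9}; col 7 has {2,3,4,5,6,7,8}; box has {2,4,5,6,7,8,9} → only 1 remains.
(6,8) = 3: row 6 has {1,2,4,5,6,7,8,9}; col 8 has {2,4,5,6,7,8,9}; box has {1,2,4,5,6,7,8,9} → only 3 remains.
(1,3) = 7: row 1 has {2,3,5,6,8}; col 3 has {1,2,3,4,5,6,9}; box has {2,3,5,9} → only 7 remains.
(1,7) = 9: row 1 has {2,3,5,6,7,8}; col 7 has {1,2,3,4,5,6,7,8}; box has {2,3,4,5,6,7,8} → only 9 remains.
(1,8) = 1: row 1 has {2,3,5,6,7,8,9}; col 8 has {2,3,4,5,6,7,8,9}; box has {2,3,4,5,6,7,8,9} → only 1 remains.
(2,1) = 1: row 2 has {2,3,4,5,6,7,9}; col 1 has {2,3,5,7,8,9}; box has {2,3,5,7,9} → only 1 remains.
(2,3) = 8: row 2 has {1,2,3,4,5,6,7,9}; col 3 has {1,2,3,4,5,6,7,9}; box has {1,2,3,5,7,9} → only 8 remains.

138947652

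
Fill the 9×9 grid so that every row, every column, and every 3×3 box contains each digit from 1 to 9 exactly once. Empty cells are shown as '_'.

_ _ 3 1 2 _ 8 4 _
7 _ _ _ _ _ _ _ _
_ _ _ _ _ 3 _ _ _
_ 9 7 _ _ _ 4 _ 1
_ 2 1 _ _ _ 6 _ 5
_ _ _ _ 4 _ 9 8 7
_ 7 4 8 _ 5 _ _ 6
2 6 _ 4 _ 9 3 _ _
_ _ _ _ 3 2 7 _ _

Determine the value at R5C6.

8

R1C2 = 5: row 1 has {1,2,3,4,8}; col 2 has {2,6,7,9}; box has {3,7} → only 5 remains.
R1C9 = 9: row 1 has {1,2,3,4,5,8}; col 9 has {1,5,6,7}; box has {4,8} → only 9 remains.
R3C9 = 2: row 3 has {3}; col 9 has {1,5,6,7,9}; box has {4,8,9} → only 2 remains.
R5C8 = 3: row 5 has {1,2,5,6}; col 8 has {4,8}; box has {1,4,5,6,7,8,9} → only 3 remains.
R6C2 = 3: row 6 has {4,7,8,9}; col 2 has {2,5,6,7,9}; box has {1,2,7,9} → only 3 remains.
R7C5 = 1: row 7 has {4,5,6,7,8}; col 5 has {2,3,4}; box has {2,3,4,5,8,9} → only 1 remains.
R7C7 = 2: row 7 has {1,4,5,6,7,8}; col 7 has {3,4,6,7,8,9}; box has {3,6,7} → only 2 remains.
R7C8 = 9: row 7 has {1,2,4,5,6,7,8}; col 8 has {3,4,8}; box has {2,3,6,7} → only 9 remains.
R8C5 = 7: row 8 has {2,3,4,6,9}; col 5 has {1,2,3,4}; box has {1,2,3,4,5,8,9} → only 7 remains.
R8C9 = 8: row 8 has {2,3,4,6,7,9}; col 9 has {1,2,5,6,7,9}; box has {2,3,6,7,9} → only 8 remains.
R9C4 = 6: row 9 has {2,3,7}; col 4 has {1,4,8}; box has {1,2,3,4,5,7,8,9} → only 6 remains.
R9C9 = 4: row 9 has {2,3,6,7}; col 9 has {1,2,5,6,7,8,9}; box has {2,3,6,7,8,9} → only 4 remains.
R1C1 = 6: row 1 has {1,2,3,4,5,8,9}; col 1 has {2,7}; box has {3,5,7} → only 6 remains.
R1C6 = 7: row 1 has {1,2,3,4,5,6,8,9}; col 6 has {2,3,5,9}; box has {1,2,3} → only 7 remains.
R2C9 = 3: row 2 has {7}; col 9 has {1,2,4,5,6,7,8,9}; box has {2,4,8,9} → only 3 remains.
R4C8 = 2: row 4 has {1,4,7,9}; col 8 has {3,4,8,9}; box has {1,3,4,5,6,7,8,9} → only 2 remains.
R5C6 = 8: row 5 has {1,2,3,5,6}; col 6 has {2,3,5,7,9}; box has {4} → only 8 remains.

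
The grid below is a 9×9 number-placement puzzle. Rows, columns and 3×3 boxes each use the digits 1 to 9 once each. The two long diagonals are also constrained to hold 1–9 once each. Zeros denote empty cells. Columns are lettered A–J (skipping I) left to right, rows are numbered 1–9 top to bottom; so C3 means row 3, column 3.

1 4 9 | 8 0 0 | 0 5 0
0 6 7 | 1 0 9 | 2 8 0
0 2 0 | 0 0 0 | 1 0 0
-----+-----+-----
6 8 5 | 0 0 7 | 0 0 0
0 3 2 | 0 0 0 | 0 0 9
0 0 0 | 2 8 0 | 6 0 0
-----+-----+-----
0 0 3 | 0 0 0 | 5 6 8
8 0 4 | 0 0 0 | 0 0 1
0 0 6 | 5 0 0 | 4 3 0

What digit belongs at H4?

4

J1 = 6: row 1 has {1,4,5,8,9}; col 9 has {1,8,9}; box has {1,2,5,8}; anti-diagonal has {1,2,3,7,8} → only 6 remains.
C3 = 8: row 3 has {1,2}; col 3 has {2,3,4,5,6,7,9}; box has {1,2,4,6,7,9}; main diagonal has {1,5,6} → only 8 remains.
G4 = 3: row 4 has {5,6,7,8}; col 7 has {1,2,4,5,6}; box has {6,9} → only 3 remains.
E5 = 4: row 5 has {2,3,9}; col 5 has {8}; box has {2,7,8}; main diagonal has {1,5,6,8}; anti-diagonal has {1,2,3,6,7,8} → only 4 remains.
C6 = 1: row 6 has {2,6,8}; col 3 has {2,3,4,5,6,7,8,9}; box has {2,3,5,6,8} → only 1 remains.
F6 = 3: row 6 has {1,2,6,8}; col 6 has {7,9}; box has {2,4,7,8}; main diagonal has {1,4,5,6,8} → only 3 remains.
A9 = 9: row 9 has {3,4,5,6}; col 1 has {1,6,8}; box has {3,4,6,8}; anti-diagonal has {1,2,3,4,6,7,8} → only 9 remains.
F1 = 2: row 1 has {1,4,5,6,8,9}; col 6 has {3,7,9}; box has {1,8,9} → only 2 remains.
G1 = 7: row 1 has {1,2,4,5,6,8,9}; col 7 has {1,2,3,4,5,6}; box has {1,2,5,6,8} → only 7 remains.
D4 = 9: row 4 has {3,5,6,7,8}; col 4 has {1,2,5,8}; box has {2,3,4,7,8}; main diagonal has {1,3,4,5,6,8} → only 9 remains.
E4 = 1: row 4 has {3,5,6,7,8,9}; col 5 has {4,8}; box has {2,3,4,7,8,9} → only 1 remains.
A5 = 7: row 5 has {2,3,4,9}; col 1 has {1,6,8,9}; box has {1,2,3,5,6,8} → only 7 remains.
D5 = 6: row 5 has {2,3,4,7,9}; col 4 has {1,2,5,8,9}; box has {1,2,3,4,7,8,9} → only 6 remains.
F5 = 5: row 5 has {2,3,4,6,7,9}; col 6 has {2,3,7,9}; box has {1,2,3,4,6,7,8,9} → only 5 remains.
G5 = 8: row 5 has {2,3,4,5,6,7,9}; col 7 has {1,2,3,4,5,6,7}; box has {3,6,9} → only 8 remains.
H5 = 1: row 5 has {2,3,4,5,6,7,8,9}; col 8 has {3,5,6,8}; box has {3,6,8,9} → only 1 remains.
A6 = 4: row 6 has {1,2,3,6,8}; col 1 has {1,6,7,8,9}; box has {1,2,3,5,6,7,8} → only 4 remains.
B6 = 9: row 6 has {1,2,3,4,6,8}; col 2 has {2,3,4,6,8}; box has {1,2,3,4,5,6,7,8} → only 9 remains.
H6 = 7: row 6 has {1,2,3,4,6,8,9}; col 8 has {1,3,5,6,8}; box has {1,3,6,8,9} → only 7 remains.
J6 = 5: row 6 has {1,2,3,4,6,7,8,9}; col 9 has {1,6,8,9}; box has {1,3,6,7,8,9} → only 5 remains.
A7 = 2: row 7 has {3,5,6,8}; col 1 has {1,4,6,7,8,9}; box has {3,4,6,8,9} → only 2 remains.
B8 = 5: row 8 has {1,4,8}; col 2 has {2,3,4,6,8,9}; box has {2,3,4,6,8,9}; anti-diagonal has {1,2,3,4,6,7,8,9} → only 5 remains.
F8 = 6: row 8 has {1,4,5,8}; col 6 has {2,3,5,7,9}; box has {5} → only 6 remains.
G8 = 9: row 8 has {1,4,5,6,8}; col 7 has {1,2,3,4,5,6,7,8}; box has {1,3,4,5,6,8} → only 9 remains.
H8 = 2: row 8 has {1,4,5,6,8,9}; col 8 has {1,3,5,6,7,8}; box has {1,3,4,5,6,8,9}; main diagonal has {1,3,4,5,6,8,9} → only 2 remains.
J9 = 7: row 9 has {3,4,5,6,9}; col 9 has {1,5,6,8,9}; box has {1,2,3,4,5,6,8,9}; main diagonal has {1,2,3,4,5,6,8,9} → only 7 remains.
E1 = 3: row 1 has {1,2,4,5,6,7,8,9}; col 5 has {1,4,8}; box has {1,2,8,9} → only 3 remains.
E2 = 5: row 2 has {1,2,6,7,8,9}; col 5 has {1,3,4,8}; box has {1,2,3,8,9} → only 5 remains.
F3 = 4: row 3 has {1,2,8}; col 6 has {2,3,5,6,7,9}; box has {1,2,3,5,8,9} → only 4 remains.
H3 = 9: row 3 has {1,2,4,8}; col 8 has {1,2,3,5,6,7,8}; box has {1,2,5,6,7,8} → only 9 remains.
J3 = 3: row 3 has {1,2,4,8,9}; col 9 has {1,5,6,7,8,9}; box has {1,2,5,6,7,8,9} → only 3 remains.
H4 = 4: row 4 has {1,3,5,6,7,8,9}; col 8 has {1,2,3,5,6,7,8,9}; box has {1,3,5,6,7,8,9} → only 4 remains.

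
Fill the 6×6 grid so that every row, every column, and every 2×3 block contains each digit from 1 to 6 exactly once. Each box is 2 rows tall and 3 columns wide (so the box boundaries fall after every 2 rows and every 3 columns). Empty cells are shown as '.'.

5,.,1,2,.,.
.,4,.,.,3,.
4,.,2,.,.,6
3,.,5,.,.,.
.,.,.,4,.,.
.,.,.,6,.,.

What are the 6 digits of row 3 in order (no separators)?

row 1, column 6 = 4 (sole candidate).
row 2, column 3 = 6 (sole candidate).
row 3, column 2 = 1: row 3 has {2,4,6}; col 2 has {4}; box has {2,3,4,5} → only 1 remains.
row 3, column 5 = 5: row 3 has {1,2,4,6}; col 5 has {3}; box has {6} → only 5 remains.
row 4, column 2 = 6 (sole candidate).
row 4, column 4 = 1 (sole candidate).
row 4, column 6 = 2 (sole candidate).
row 5, column 3 = 3 (sole candidate).
row 6, column 3 = 4 (sole candidate).
row 1, column 2 = 3 (sole candidate).
row 1, column 5 = 6 (sole candidate).
row 2, column 1 = 2 (sole candidate).
row 2, column 4 = 5 (sole candidate).
row 2, column 6 = 1 (sole candidate).
row 3, column 4 = 3: row 3 has {1,2,4,5,6}; col 4 has {1,2,4,5,6}; box has {1,2,5,6} → only 3 remains.

412356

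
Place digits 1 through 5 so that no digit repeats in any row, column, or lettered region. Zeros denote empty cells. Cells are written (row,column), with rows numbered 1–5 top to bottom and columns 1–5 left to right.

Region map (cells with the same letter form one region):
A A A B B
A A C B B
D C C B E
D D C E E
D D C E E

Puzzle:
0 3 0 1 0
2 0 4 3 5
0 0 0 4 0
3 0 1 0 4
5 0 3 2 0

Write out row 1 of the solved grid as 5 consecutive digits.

43512

(1,1) = 4: row 1 has {1,3}; col 1 has {2,3,5}; region has {2,3} → only 4 remains.
(1,3) = 5: row 1 has {1,3,4}; col 3 has {1,3,4}; region has {2,3,4} → only 5 remains.
(1,5) = 2: row 1 has {1,3,4,5}; col 5 has {4,5}; region has {1,3,4,5} → only 2 remains.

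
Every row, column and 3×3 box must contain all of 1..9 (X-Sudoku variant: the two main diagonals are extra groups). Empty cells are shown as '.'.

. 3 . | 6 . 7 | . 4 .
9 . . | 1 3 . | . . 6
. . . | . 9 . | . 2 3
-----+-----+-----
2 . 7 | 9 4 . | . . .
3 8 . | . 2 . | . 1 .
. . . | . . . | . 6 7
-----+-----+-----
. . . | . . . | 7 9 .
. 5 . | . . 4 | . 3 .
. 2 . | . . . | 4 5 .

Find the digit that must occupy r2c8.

7

r2c2 = 4 (sole candidate).
r4c8 = 8 (sole candidate).
r4c9 = 5 (sole candidate).
r5c7 = 9 (sole candidate).
r5c9 = 4 (sole candidate).
r2c8 = 7: row 2 has {1,3,4,6,9}; col 8 has {1,2,3,4,5,6,8,9}; box has {2,3,4,6}; anti-diagonal has {2,5} → only 7 remains.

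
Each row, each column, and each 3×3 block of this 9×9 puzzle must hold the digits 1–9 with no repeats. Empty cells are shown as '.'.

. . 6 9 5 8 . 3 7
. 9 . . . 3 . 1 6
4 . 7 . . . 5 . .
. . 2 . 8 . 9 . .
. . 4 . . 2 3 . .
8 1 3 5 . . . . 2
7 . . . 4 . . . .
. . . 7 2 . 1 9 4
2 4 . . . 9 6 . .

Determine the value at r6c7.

7

r1c1 = 1: row 1 has {3,5,6,7,8,9}; col 1 has {2,4,7,8}; box has {4,6,7,9} → only 1 remains.
r1c2 = 2: row 1 has {1,3,5,6,7,8,9}; col 2 has {1,4,9}; box has {1,4,6,7,9} → only 2 remains.
r1c7 = 4: row 1 has {1,2,3,5,6,7,8,9}; col 7 has {1,3,5,6,9}; box has {1,3,5,6,7} → only 4 remains.
r2c1 = 5: row 2 has {1,3,6,9}; col 1 has {1,2,4,7,8}; box has {1,2,4,6,7,9} → only 5 remains.
r2c3 = 8: row 2 has {1,3,5,6,9}; col 3 has {2,3,4,6,7}; box has {1,2,4,5,6,7,9} → only 8 remains.
r2c5 = 7: row 2 has {1,3,5,6,8,9}; col 5 has {2,4,5,8}; box has {3,5,8,9} → only 7 remains.
r2c7 = 2: row 2 has {1,3,5,6,7,8,9}; col 7 has {1,3,4,5,6,9}; box has {1,3,4,5,6,7} → only 2 remains.
r3c2 = 3: row 3 has {4,5,7}; col 2 has {1,2,4,9}; box has {1,2,4,5,6,7,8,9} → only 3 remains.
r3c8 = 8: row 3 has {3,4,5,7}; col 8 has {1,3,9}; box has {1,2,3,4,5,6,7} → only 8 remains.
r3c9 = 9: row 3 has {3,4,5,7,8}; col 9 has {2,4,6,7}; box has {1,2,3,4,5,6,7,8} → only 9 remains.
r4c1 = 6: row 4 has {2,8,9}; col 1 has {1,2,4,5,7,8}; box has {1,2,3,4,8} → only 6 remains.
r5c1 = 9: row 5 has {2,3,4}; col 1 has {1,2,4,5,6,7,8}; box has {1,2,3,4,6,8} → only 9 remains.
r6c7 = 7: row 6 has {1,2,3,5,8}; col 7 has {1,2,3,4,5,6,9}; box has {2,3,9} → only 7 remains.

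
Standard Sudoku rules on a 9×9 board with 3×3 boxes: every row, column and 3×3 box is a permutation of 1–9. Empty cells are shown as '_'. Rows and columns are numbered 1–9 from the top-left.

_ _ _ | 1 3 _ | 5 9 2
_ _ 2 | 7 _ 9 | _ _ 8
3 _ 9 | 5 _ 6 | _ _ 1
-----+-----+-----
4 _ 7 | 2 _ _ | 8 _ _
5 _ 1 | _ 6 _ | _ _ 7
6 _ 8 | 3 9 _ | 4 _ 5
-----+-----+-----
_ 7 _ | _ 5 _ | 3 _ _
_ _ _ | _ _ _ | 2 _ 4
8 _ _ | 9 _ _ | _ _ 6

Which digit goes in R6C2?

2

R1C1 = 7 (sole candidate).
R2C1 = 1 (sole candidate).
R2C5 = 4 (sole candidate).
R2C7 = 6 (sole candidate).
R2C8 = 3 (sole candidate).
R3C7 = 7 (sole candidate).
R3C8 = 4 (sole candidate).
R4C5 = 1 (sole candidate).
R4C6 = 5 (sole candidate).
R4C8 = 6 (sole candidate).
R5C7 = 9 (sole candidate).
R5C8 = 2 (sole candidate).
R6C2 = 2: row 6 has {3,4,5,6,8,9}; col 2 has {7}; box has {1,4,5,6,7,8} → only 2 remains.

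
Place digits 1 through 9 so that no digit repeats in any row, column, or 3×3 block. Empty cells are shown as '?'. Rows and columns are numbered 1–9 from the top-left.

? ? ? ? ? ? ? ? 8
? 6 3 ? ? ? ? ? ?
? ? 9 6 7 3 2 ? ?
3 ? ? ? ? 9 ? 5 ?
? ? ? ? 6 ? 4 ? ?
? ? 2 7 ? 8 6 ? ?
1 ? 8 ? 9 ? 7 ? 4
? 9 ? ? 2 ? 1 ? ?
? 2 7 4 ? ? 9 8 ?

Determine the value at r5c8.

r2c7 = 5: row 2 has {3,6}; col 7 has {1,2,4,6,7,9}; box has {2,8} → only 5 remains.
r3c9 = 1: row 3 has {2,3,6,7,9}; col 9 has {4,8}; box has {2,5,8} → only 1 remains.
r4c7 = 8: row 4 has {3,5,9}; col 7 has {1,2,4,5,6,7,9}; box has {4,5,6} → only 8 remains.
r1c7 = 3: row 1 has {8}; col 7 has {1,2,4,5,6,7,8,9}; box has {1,2,5,8} → only 3 remains.
r3c8 = 4: row 3 has {1,2,3,6,7,9}; col 8 has {5,8}; box has {1,2,3,5,8} → only 4 remains.
r1c8 = 6: in row 1, 6 can only go here (every other open cell in that row sees a 6).
r8c8 = 3: row 8 has {1,2,9}; col 8 has {4,5,6,8}; box has {1,4,7,8,9} → only 3 remains.
r7c8 = 2: row 7 has {1,4,7,8,9}; col 8 has {3,4,5,6,8}; box has {1,3,4,7,8,9} → only 2 remains.
r1c4 = 9: in row 1, 9 can only go here (every other open cell in that row sees a 9).
r4c3 = 6: in row 4, 6 can only go here (every other open cell in that row sees a 6).
r7c6 = 6: in row 7, 6 can only go here (every other open cell in that row sees a 6).
r8c6 = 7: in row 8, 7 can only go here (every other open cell in that row sees a 7).
r8c4 = 8: in row 8, 8 can only go here (every other open cell in that row sees an 8).
r9c5 = 3: in row 9, 3 can only go here (every other open cell in that row sees a 3).
r7c4 = 5: row 7 has {1,2,4,6,7,8,9}; col 4 has {4,6,7,8,9}; box has {2,3,4,6,7,8,9} → only 5 remains.
r9c6 = 1: row 9 has {2,3,4,7,8,9}; col 6 has {3,6,7,8,9}; box has {2,3,4,5,6,7,8,9} → only 1 remains.
r7c2 = 3: row 7 has {1,2,4,5,6,7,8,9}; col 2 has {2,6,9}; box has {1,2,7,8,9} → only 3 remains.
r6c9 = 3: in row 6, 3 can only go here (every other open cell in that row sees a 3).
r5c4 = 3: in row 5, 3 can only go here (every other open cell in that row sees a 3).
r2c5 = 8: in column 5, 8 can only go here (every other open cell in that column sees an 8).
r2c4 = 1: in row 2, 1 can only go here (every other open cell in that row sees a 1).
r4c4 = 2: row 4 has {3,5,6,8,9}; col 4 has {1,3,4,5,6,7,8,9}; box has {3,6,7,8,9} → only 2 remains.
r4c9 = 7: row 4 has {2,3,5,6,8,9}; col 9 has {1,3,4,8}; box has {3,4,5,6,8} → only 7 remains.
r5c6 = 5: row 5 has {3,4,6}; col 6 has {1,3,6,7,8,9}; box has {2,3,6,7,8,9} → only 5 remains.
r2c9 = 9: row 2 has {1,3,5,6,8}; col 9 has {1,3,4,7,8}; box has {1,2,3,4,5,6,8} → only 9 remains.
r5c3 = 1: row 5 has {3,4,5,6}; col 3 has {2,3,6,7,8,9}; box has {2,3,6} → only 1 remains.
r5c8 = 9: row 5 has {1,3,4,5,6}; col 8 has {2,3,4,5,6,8}; box has {3,4,5,6,7,8} → only 9 remains.

9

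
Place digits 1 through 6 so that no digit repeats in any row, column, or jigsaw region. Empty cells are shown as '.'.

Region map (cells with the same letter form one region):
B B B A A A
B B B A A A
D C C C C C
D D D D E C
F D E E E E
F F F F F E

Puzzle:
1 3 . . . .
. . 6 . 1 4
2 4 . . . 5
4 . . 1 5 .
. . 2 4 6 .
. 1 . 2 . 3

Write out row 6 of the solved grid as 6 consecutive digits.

r1c5 = 2: row 1 has {1,3}; col 5 has {1,5,6}; region has {1,4} → only 2 remains.
r1c6 = 6: row 1 has {1,2,3}; col 6 has {3,4,5}; region has {1,2,4} → only 6 remains.
r2c1 = 5: row 2 has {1,4,6}; col 1 has {1,2,4}; region has {1,3,6} → only 5 remains.
r2c2 = 2: row 2 has {1,4,5,6}; col 2 has {1,3,4}; region has {1,3,5,6} → only 2 remains.
r2c4 = 3: row 2 has {1,2,4,5,6}; col 4 has {1,2,4}; region has {1,2,4,6} → only 3 remains.
r3c4 = 6: row 3 has {2,4,5}; col 4 has {1,2,3,4}; region has {4,5} → only 6 remains.
r3c5 = 3: row 3 has {2,4,5,6}; col 5 has {1,2,5,6}; region has {4,5,6} → only 3 remains.
r4c2 = 6: row 4 has {1,4,5}; col 2 has {1,2,3,4}; region has {1,2,4} → only 6 remains.
r4c3 = 3: row 4 has {1,4,5,6}; col 3 has {2,6}; region has {1,2,4,6} → only 3 remains.
r4c6 = 2: row 4 has {1,3,4,5,6}; col 6 has {3,4,5,6}; region has {3,4,5,6} → only 2 remains.
r5c1 = 3: row 5 has {2,4,6}; col 1 has {1,2,4,5}; region has {1,2} → only 3 remains.
r5c2 = 5: row 5 has {2,3,4,6}; col 2 has {1,2,3,4,6}; region has {1,2,3,4,6} → only 5 remains.
r5c6 = 1: row 5 has {2,3,4,5,6}; col 6 has {2,3,4,5,6}; region has {2,3,4,5,6} → only 1 remains.
r6c1 = 6: row 6 has {1,2,3}; col 1 has {1,2,3,4,5}; region has {1,2,3} → only 6 remains.
r6c5 = 4: row 6 has {1,2,3,6}; col 5 has {1,2,3,5,6}; region has {1,2,3,6} → only 4 remains.
r1c3 = 4: row 1 has {1,2,3,6}; col 3 has {2,3,6}; region has {1,2,3,5,6} → only 4 remains.
r1c4 = 5: row 1 has {1,2,3,4,6}; col 4 has {1,2,3,4,6}; region has {1,2,3,4,6} → only 5 remains.
r3c3 = 1: row 3 has {2,3,4,5,6}; col 3 has {2,3,4,6}; region has {2,3,4,5,6} → only 1 remains.
r6c3 = 5: row 6 has {1,2,3,4,6}; col 3 has {1,2,3,4,6}; region has {1,2,3,4,6} → only 5 remains.

615243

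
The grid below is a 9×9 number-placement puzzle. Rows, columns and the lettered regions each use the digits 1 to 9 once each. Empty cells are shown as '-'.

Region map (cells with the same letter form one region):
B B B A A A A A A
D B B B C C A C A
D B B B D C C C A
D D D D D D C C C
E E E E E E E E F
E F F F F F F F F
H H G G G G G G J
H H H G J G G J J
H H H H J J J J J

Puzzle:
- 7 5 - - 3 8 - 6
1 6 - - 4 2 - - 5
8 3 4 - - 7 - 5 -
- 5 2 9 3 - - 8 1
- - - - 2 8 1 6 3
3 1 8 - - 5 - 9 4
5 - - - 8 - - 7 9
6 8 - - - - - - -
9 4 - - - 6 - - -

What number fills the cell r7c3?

r1c1 = 2: row 1 has {3,5,6,7,8}; col 1 has {1,3,5,6,8,9}; region has {3,4,5,6,7} → only 2 remains.
r2c3 = 9: row 2 has {1,2,4,5,6}; col 3 has {2,4,5,8}; region has {2,3,4,5,6,7} → only 9 remains.
r2c4 = 8: row 2 has {1,2,4,5,6,9}; col 4 has {9}; region has {2,3,4,5,6,7,9} → only 8 remains.
r2c7 = 7: row 2 has {1,2,4,5,6,8,9}; col 7 has {1,8}; region has {3,5,6,8} → only 7 remains.
r2c8 = 3: row 2 has {1,2,4,5,6,7,8,9}; col 8 has {5,6,7,8,9}; region has {1,2,4,5,7,8} → only 3 remains.
r3c4 = 1: row 3 has {3,4,5,7,8}; col 4 has {8,9}; region has {2,3,4,5,6,7,8,9} → only 1 remains.
r3c5 = 6: row 3 has {1,3,4,5,7,8}; col 5 has {2,3,4,8}; region has {1,2,3,5,8,9} → only 6 remains.
r3c7 = 9: row 3 has {1,3,4,5,6,7,8}; col 7 has {1,7,8}; region has {1,2,3,4,5,7,8} → only 9 remains.
r3c9 = 2: row 3 has {1,3,4,5,6,7,8,9}; col 9 has {1,3,4,5,6,9}; region has {3,5,6,7,8} → only 2 remains.
r4c6 = 4: row 4 has {1,2,3,5,8,9}; col 6 has {2,3,5,6,7,8}; region has {1,2,3,5,6,8,9} → only 4 remains.
r4c7 = 6: row 4 has {1,2,3,4,5,8,9}; col 7 has {1,7,8,9}; region has {1,2,3,4,5,7,8,9} → only 6 remains.
r5c2 = 9: row 5 has {1,2,3,6,8}; col 2 has {1,3,4,5,6,7,8}; region has {1,2,3,6,8} → only 9 remains.
r5c3 = 7: row 5 has {1,2,3,6,8,9}; col 3 has {2,4,5,8,9}; region has {1,2,3,6,8,9} → only 7 remains.
r6c5 = 7: row 6 has {1,3,4,5,8,9}; col 5 has {2,3,4,6,8}; region has {1,3,4,5,8,9} → only 7 remains.
r6c7 = 2: row 6 has {1,3,4,5,7,8,9}; col 7 has {1,6,7,8,9}; region has {1,3,4,5,7,8,9} → only 2 remains.
r7c2 = 2: row 7 has {5,7,8,9}; col 2 has {1,3,4,5,6,7,8,9}; region has {4,5,6,8,9} → only 2 remains.
r7c6 = 1: row 7 has {2,5,7,8,9}; col 6 has {2,3,4,5,6,7,8}; region has {7,8} → only 1 remains.
r8c6 = 9: row 8 has {6,8}; col 6 has {1,2,3,4,5,6,7,8}; region has {1,7,8} → only 9 remains.
r8c9 = 7: row 8 has {6,8,9}; col 9 has {1,2,3,4,5,6,9}; region has {6,9} → only 7 remains.
r9c9 = 8: row 9 has {4,6,9}; col 9 has {1,2,3,4,5,6,7,9}; region has {6,7,9} → only 8 remains.
r1c4 = 4: row 1 has {2,3,5,6,7,8}; col 4 has {1,8,9}; region has {2,3,5,6,7,8} → only 4 remains.
r1c8 = 1: row 1 has {2,3,4,5,6,7,8}; col 8 has {3,5,6,7,8,9}; region has {2,3,4,5,6,7,8} → only 1 remains.
r4c1 = 7: row 4 has {1,2,3,4,5,6,8,9}; col 1 has {1,2,3,5,6,8,9}; region has {1,2,3,4,5,6,8,9} → only 7 remains.
r5c1 = 4: row 5 has {1,2,3,6,7,8,9}; col 1 has {1,2,3,5,6,7,8,9}; region has {1,2,3,6,7,8,9} → only 4 remains.
r5c4 = 5: row 5 has {1,2,3,4,6,7,8,9}; col 4 has {1,4,8,9}; region has {1,2,3,4,6,7,8,9} → only 5 remains.
r6c4 = 6: row 6 has {1,2,3,4,5,7,8,9}; col 4 has {1,4,5,8,9}; region has {1,2,3,4,5,7,8,9} → only 6 remains.
r7c4 = 3: row 7 has {1,2,5,7,8,9}; col 4 has {1,4,5,6,8,9}; region has {1,7,8,9} → only 3 remains.
r7c7 = 4: row 7 has {1,2,3,5,7,8,9}; col 7 has {1,2,6,7,8,9}; region has {1,3,7,8,9} → only 4 remains.
r8c4 = 2: row 8 has {6,7,8,9}; col 4 has {1,3,4,5,6,8,9}; region has {1,3,4,7,8,9} → only 2 remains.
r8c7 = 5: row 8 has {2,6,7,8,9}; col 7 has {1,2,4,6,7,8,9}; region has {1,2,3,4,7,8,9} → only 5 remains.
r8c8 = 4: row 8 has {2,5,6,7,8,9}; col 8 has {1,3,5,6,7,8,9}; region has {6,7,8,9} → only 4 remains.
r9c4 = 7: row 9 has {4,6,8,9}; col 4 has {1,2,3,4,5,6,8,9}; region has {2,4,5,6,8,9} → only 7 remains.
r9c7 = 3: row 9 has {4,6,7,8,9}; col 7 has {1,2,4,5,6,7,8,9}; region has {4,6,7,8,9} → only 3 remains.
r9c8 = 2: row 9 has {3,4,6,7,8,9}; col 8 has {1,3,4,5,6,7,8,9}; region has {3,4,6,7,8,9} → only 2 remains.
r1c5 = 9: row 1 has {1,2,3,4,5,6,7,8}; col 5 has {2,3,4,6,7,8}; region has {1,2,3,4,5,6,7,8} → only 9 remains.
r7c3 = 6: row 7 has {1,2,3,4,5,7,8,9}; col 3 has {2,4,5,7,8,9}; region has {1,2,3,4,5,7,8,9} → only 6 remains.

6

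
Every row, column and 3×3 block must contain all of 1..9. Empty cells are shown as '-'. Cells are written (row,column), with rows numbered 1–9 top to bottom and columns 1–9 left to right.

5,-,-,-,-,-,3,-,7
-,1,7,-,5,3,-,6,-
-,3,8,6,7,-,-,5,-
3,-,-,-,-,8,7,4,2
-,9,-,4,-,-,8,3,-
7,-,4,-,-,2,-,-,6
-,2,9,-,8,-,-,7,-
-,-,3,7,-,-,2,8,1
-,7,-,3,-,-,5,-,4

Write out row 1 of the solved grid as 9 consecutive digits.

(3,9) = 9: row 3 has {3,5,6,7,8}; col 9 has {1,2,4,6,7}; box has {3,5,6,7} → only 9 remains.
(5,9) = 5: row 5 has {3,4,8,9}; col 9 has {1,2,4,6,7,9}; box has {2,3,4,6,7,8} → only 5 remains.
(7,7) = 6: row 7 has {2,7,8,9}; col 7 has {2,3,5,7,8}; box has {1,2,4,5,7,8} → only 6 remains.
(7,9) = 3: row 7 has {2,6,7,8,9}; col 9 has {1,2,4,5,6,7,9}; box has {1,2,4,5,6,7,8} → only 3 remains.
(9,8) = 9: row 9 has {3,4,5,7}; col 8 has {3,4,5,6,7,8}; box has {1,2,3,4,5,6,7,8} → only 9 remains.
(2,7) = 4: row 2 has {1,3,5,6,7}; col 7 has {2,3,5,6,7,8}; box has {3,5,6,7,9} → only 4 remains.
(2,9) = 8: row 2 has {1,3,4,5,6,7}; col 9 has {1,2,3,4,5,6,7,9}; box has {3,4,5,6,7,9} → only 8 remains.
(3,7) = 1: row 3 has {3,5,6,7,8,9}; col 7 has {2,3,4,5,6,7,8}; box has {3,4,5,6,7,8,9} → only 1 remains.
(6,7) = 9: row 6 has {2,4,6,7}; col 7 has {1,2,3,4,5,6,7,8}; box has {2,3,4,5,6,7,8} → only 9 remains.
(6,8) = 1: row 6 has {2,4,6,7,9}; col 8 has {3,4,5,6,7,8,9}; box has {2,3,4,5,6,7,8,9} → only 1 remains.
(1,8) = 2: row 1 has {3,5,7}; col 8 has {1,3,4,5,6,7,8,9}; box has {1,3,4,5,6,7,8,9} → only 2 remains.
(3,6) = 4: row 3 has {1,3,5,6,7,8,9}; col 6 has {2,3,8}; box has {3,5,6,7} → only 4 remains.
(6,4) = 5: row 6 has {1,2,4,6,7,9}; col 4 has {3,4,6,7}; box has {2,4,8} → only 5 remains.
(6,5) = 3: row 6 has {1,2,4,5,6,7,9}; col 5 has {5,7,8}; box has {2,4,5,8} → only 3 remains.
(7,4) = 1: row 7 has {2,3,6,7,8,9}; col 4 has {3,4,5,6,7}; box has {3,7,8} → only 1 remains.
(7,6) = 5: row 7 has {1,2,3,6,7,8,9}; col 6 has {2,3,4,8}; box has {1,3,7,8} → only 5 remains.
(9,6) = 6: row 9 has {3,4,5,7,9}; col 6 has {2,3,4,5,8}; box has {1,3,5,7,8} → only 6 remains.
(1,3) = 6: row 1 has {2,3,5,7}; col 3 has {3,4,7,8,9}; box has {1,3,5,7,8} → only 6 remains.
(3,1) = 2: row 3 has {1,3,4,5,6,7,8,9}; col 1 has {3,5,7}; box has {1,3,5,6,7,8} → only 2 remains.
(4,4) = 9: row 4 has {2,3,4,7,8}; col 4 has {1,3,4,5,6,7}; box has {2,3,4,5,8} → only 9 remains.
(6,2) = 8: row 6 has {1,2,3,4,5,6,7,9}; col 2 has {1,2,3,7,9}; box has {3,4,7,9} → only 8 remains.
(7,1) = 4: row 7 has {1,2,3,5,6,7,8,9}; col 1 has {2,3,5,7}; box has {2,3,7,9} → only 4 remains.
(8,1) = 6: row 8 has {1,2,3,7,8}; col 1 has {2,3,4,5,7}; box has {2,3,4,7,9} → only 6 remains.
(8,2) = 5: row 8 has {1,2,3,6,7,8}; col 2 has {1,2,3,7,8,9}; box has {2,3,4,6,7,9} → only 5 remains.
(8,6) = 9: row 8 has {1,2,3,5,6,7,8}; col 6 has {2,3,4,5,6,8}; box has {1,3,5,6,7,8} → only 9 remains.
(9,3) = 1: row 9 has {3,4,5,6,7,9}; col 3 has {3,4,6,7,8,9}; box has {2,3,4,5,6,7,9} → only 1 remains.
(9,5) = 2: row 9 has {1,3,4,5,6,7,9}; col 5 has {3,5,7,8}; box has {1,3,5,6,7,8,9} → only 2 remains.
(1,2) = 4: row 1 has {2,3,5,6,7}; col 2 has {1,2,3,5,7,8,9}; box has {1,2,3,5,6,7,8} → only 4 remains.
(1,4) = 8: row 1 has {2,3,4,5,6,7}; col 4 has {1,3,4,5,6,7,9}; box has {3,4,5,6,7} → only 8 remains.
(1,6) = 1: row 1 has {2,3,4,5,6,7,8}; col 6 has {2,3,4,5,6,8,9}; box has {3,4,5,6,7,8} → only 1 remains.
(2,1) = 9: row 2 has {1,3,4,5,6,7,8}; col 1 has {2,3,4,5,6,7}; box has {1,2,3,4,5,6,7,8} → only 9 remains.
(2,4) = 2: row 2 has {1,3,4,5,6,7,8,9}; col 4 has {1,3,4,5,6,7,8,9}; box has {1,3,4,5,6,7,8} → only 2 remains.
(4,2) = 6: row 4 has {2,3,4,7,8,9}; col 2 has {1,2,3,4,5,7,8,9}; box has {3,4,7,8,9} → only 6 remains.
(4,3) = 5: row 4 has {2,3,4,6,7,8,9}; col 3 has {1,3,4,6,7,8,9}; box has {3,4,6,7,8,9} → only 5 remains.
(4,5) = 1: row 4 has {2,3,4,5,6,7,8,9}; col 5 has {2,3,5,7,8}; box has {2,3,4,5,8,9} → only 1 remains.
(5,1) = 1: row 5 has {3,4,5,8,9}; col 1 has {2,3,4,5,6,7,9}; box has {3,4,5,6,7,8,9} → only 1 remains.
(5,3) = 2: row 5 has {1,3,4,5,8,9}; col 3 has {1,3,4,5,6,7,8,9}; box has {1,3,4,5,6,7,8,9} → only 2 remains.
(5,5) = 6: row 5 has {1,2,3,4,5,8,9}; col 5 has {1,2,3,5,7,8}; box has {1,2,3,4,5,8,9} → only 6 remains.
(5,6) = 7: row 5 has {1,2,3,4,5,6,8,9}; col 6 has {1,2,3,4,5,6,8,9}; box has {1,2,3,4,5,6,8,9} → only 7 remains.
(8,5) = 4: row 8 has {1,2,3,5,6,7,8,9}; col 5 has {1,2,3,5,6,7,8}; box has {1,2,3,5,6,7,8,9} → only 4 remains.
(9,1) = 8: row 9 has {1,2,3,4,5,6,7,9}; col 1 has {1,2,3,4,5,6,7,9}; box has {1,2,3,4,5,6,7,9} → only 8 remains.
(1,5) = 9: row 1 has {1,2,3,4,5,6,7,8}; col 5 has {1,2,3,4,5,6,7,8}; box has {1,2,3,4,5,6,7,8} → only 9 remains.

546891327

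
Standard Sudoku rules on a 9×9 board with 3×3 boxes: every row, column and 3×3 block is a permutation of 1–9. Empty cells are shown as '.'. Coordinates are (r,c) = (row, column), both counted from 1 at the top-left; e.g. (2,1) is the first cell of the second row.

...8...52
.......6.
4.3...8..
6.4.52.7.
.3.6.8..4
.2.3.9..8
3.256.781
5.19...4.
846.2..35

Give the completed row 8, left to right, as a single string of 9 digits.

571983246

(4,4) = 1: row 4 has {2,4,5,6,7}; col 4 has {3,5,6,8,9}; box has {2,3,5,6,8,9} → only 1 remains.
(5,5) = 7: row 5 has {3,4,6,8}; col 5 has {2,5,6}; box has {1,2,3,5,6,8,9} → only 7 remains.
(6,5) = 4: row 6 has {2,3,8,9}; col 5 has {2,5,6,7}; box has {1,2,3,5,6,7,8,9} → only 4 remains.
(6,8) = 1: row 6 has {2,3,4,8,9}; col 8 has {3,4,5,6,7,8}; box has {4,7,8} → only 1 remains.
(7,2) = 9: row 7 has {1,2,3,5,6,7,8}; col 2 has {2,3,4}; box has {1,2,3,4,5,6,8} → only 9 remains.
(7,6) = 4: row 7 has {1,2,3,5,6,7,8,9}; col 6 has {2,8,9}; box has {2,5,6,9} → only 4 remains.
(8,2) = 7: row 8 has {1,4,5,9}; col 2 has {2,3,4,9}; box has {1,2,3,4,5,6,8,9} → only 7 remains.
(8,6) = 3: row 8 has {1,4,5,7,9}; col 6 has {2,4,8,9}; box has {2,4,5,6,9} → only 3 remains.
(8,9) = 6: row 8 has {1,3,4,5,7,9}; col 9 has {1,2,4,5,8}; box has {1,3,4,5,7,8} → only 6 remains.
(9,4) = 7: row 9 has {2,3,4,5,6,8}; col 4 has {1,3,5,6,8,9}; box has {2,3,4,5,6,9} → only 7 remains.
(9,6) = 1: row 9 has {2,3,4,5,6,7,8}; col 6 has {2,3,4,8,9}; box has {2,3,4,5,6,7,9} → only 1 remains.
(9,7) = 9: row 9 has {1,2,3,4,5,6,7,8}; col 7 has {7,8}; box has {1,3,4,5,6,7,8} → only 9 remains.
(3,4) = 2: row 3 has {3,4,8}; col 4 has {1,3,5,6,7,8,9}; box has {8} → only 2 remains.
(3,8) = 9: row 3 has {2,3,4,8}; col 8 has {1,3,4,5,6,7,8}; box has {2,5,6,8} → only 9 remains.
(3,9) = 7: row 3 has {2,3,4,8,9}; col 9 has {1,2,4,5,6,8}; box has {2,5,6,8,9} → only 7 remains.
(4,2) = 8: row 4 has {1,2,4,5,6,7}; col 2 has {2,3,4,7,9}; box has {2,3,4,6} → only 8 remains.
(4,7) = 3: row 4 has {1,2,4,5,6,7,8}; col 7 has {7,8,9}; box has {1,4,7,8} → only 3 remains.
(4,9) = 9: row 4 has {1,2,3,4,5,6,7,8}; col 9 has {1,2,4,5,6,7,8}; box has {1,3,4,7,8} → only 9 remains.
(5,8) = 2: row 5 has {3,4,6,7,8}; col 8 has {1,3,4,5,6,7,8,9}; box has {1,3,4,7,8,9} → only 2 remains.
(6,1) = 7: row 6 has {1,2,3,4,8,9}; col 1 has {3,4,5,6,8}; box has {2,3,4,6,8} → only 7 remains.
(6,3) = 5: row 6 has {1,2,3,4,7,8,9}; col 3 has {1,2,3,4,6}; box has {2,3,4,6,7,8} → only 5 remains.
(6,7) = 6: row 6 has {1,2,3,4,5,7,8,9}; col 7 has {3,7,8,9}; box has {1,2,3,4,7,8,9} → only 6 remains.
(8,5) = 8: row 8 has {1,3,4,5,6,7,9}; col 5 has {2,4,5,6,7}; box has {1,2,3,4,5,6,7,9} → only 8 remains.
(8,7) = 2: row 8 has {1,3,4,5,6,7,8,9}; col 7 has {3,6,7,8,9}; box has {1,3,4,5,6,7,8,9} → only 2 remains.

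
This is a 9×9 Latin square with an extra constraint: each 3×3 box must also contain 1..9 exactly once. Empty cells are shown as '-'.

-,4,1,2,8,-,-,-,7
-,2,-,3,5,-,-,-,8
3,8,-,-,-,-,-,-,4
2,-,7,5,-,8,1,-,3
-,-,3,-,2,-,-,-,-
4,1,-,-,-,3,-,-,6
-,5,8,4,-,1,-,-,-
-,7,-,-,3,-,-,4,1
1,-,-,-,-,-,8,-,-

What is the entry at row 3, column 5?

row 4, column 8 = 9: row 4 has {1,2,3,5,7,8}; col 8 has {4}; box has {1,3,6} → only 9 remains.
row 5, column 9 = 5: row 5 has {2,3}; col 9 has {1,3,4,6,7,8}; box has {1,3,6,9} → only 5 remains.
row 4, column 2 = 6: row 4 has {1,2,3,5,7,8,9}; col 2 has {1,2,4,5,7,8}; box has {1,2,3,4,7} → only 6 remains.
row 4, column 5 = 4: row 4 has {1,2,3,5,6,7,8,9}; col 5 has {2,3,5,8}; box has {2,3,5,8} → only 4 remains.
row 5, column 2 = 9: row 5 has {2,3,5}; col 2 has {1,2,4,5,6,7,8}; box has {1,2,3,4,6,7} → only 9 remains.
row 6, column 3 = 5: row 6 has {1,3,4,6}; col 3 has {1,3,7,8}; box has {1,2,3,4,6,7,9} → only 5 remains.
row 9, column 2 = 3: row 9 has {1,8}; col 2 has {1,2,4,5,6,7,8,9}; box has {1,5,7,8} → only 3 remains.
row 5, column 1 = 8: row 5 has {2,3,5,9}; col 1 has {1,2,3,4}; box has {1,2,3,4,5,6,7,9} → only 8 remains.
row 5, column 8 = 7: row 5 has {2,3,5,8,9}; col 8 has {4,9}; box has {1,3,5,6,9} → only 7 remains.
row 6, column 7 = 2: row 6 has {1,3,4,5,6}; col 7 has {1,8}; box has {1,3,5,6,7,9} → only 2 remains.
row 6, column 8 = 8: row 6 has {1,2,3,4,5,6}; col 8 has {4,7,9}; box has {1,2,3,5,6,7,9} → only 8 remains.
row 5, column 6 = 6: row 5 has {2,3,5,7,8,9}; col 6 has {1,3,8}; box has {2,3,4,5,8} → only 6 remains.
row 5, column 7 = 4: row 5 has {2,3,5,6,7,8,9}; col 7 has {1,2,8}; box has {1,2,3,5,6,7,8,9} → only 4 remains.
row 1, column 6 = 9: row 1 has {1,2,4,7,8}; col 6 has {1,3,6,8}; box has {2,3,5,8} → only 9 remains.
row 3, column 6 = 7: row 3 has {3,4,8}; col 6 has {1,3,6,8,9}; box has {2,3,5,8,9} → only 7 remains.
row 5, column 4 = 1: row 5 has {2,3,4,5,6,7,8,9}; col 4 has {2,3,4,5}; box has {2,3,4,5,6,8} → only 1 remains.
row 2, column 6 = 4: row 2 has {2,3,5,8}; col 6 has {1,3,6,7,8,9}; box has {2,3,5,7,8,9} → only 4 remains.
row 3, column 4 = 6: row 3 has {3,4,7,8}; col 4 has {1,2,3,4,5}; box has {2,3,4,5,7,8,9} → only 6 remains.
row 3, column 5 = 1: row 3 has {3,4,6,7,8}; col 5 has {2,3,4,5,8}; box has {2,3,4,5,6,7,8,9} → only 1 remains.

1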